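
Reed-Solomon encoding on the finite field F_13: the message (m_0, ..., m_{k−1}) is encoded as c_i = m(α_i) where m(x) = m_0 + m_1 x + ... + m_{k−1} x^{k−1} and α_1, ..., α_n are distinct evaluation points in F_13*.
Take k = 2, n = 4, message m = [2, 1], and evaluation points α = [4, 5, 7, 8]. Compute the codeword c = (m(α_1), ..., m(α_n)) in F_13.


c = [6, 7, 9, 10]

Message polynomial: m(x) = 2 + 1·x (mod 13).
For each evaluation point α_i, compute m(α_i) mod 13:
  α_1 = 4: Horner steps 1 → 6, so m(4) = 6.
  α_2 = 5: Horner steps 1 → 7, so m(5) = 7.
  α_3 = 7: Horner steps 1 → 9, so m(7) = 9.
  α_4 = 8: Horner steps 1 → 10, so m(8) = 10.
Codeword c = [6, 7, 9, 10] ∈ F_13^4.


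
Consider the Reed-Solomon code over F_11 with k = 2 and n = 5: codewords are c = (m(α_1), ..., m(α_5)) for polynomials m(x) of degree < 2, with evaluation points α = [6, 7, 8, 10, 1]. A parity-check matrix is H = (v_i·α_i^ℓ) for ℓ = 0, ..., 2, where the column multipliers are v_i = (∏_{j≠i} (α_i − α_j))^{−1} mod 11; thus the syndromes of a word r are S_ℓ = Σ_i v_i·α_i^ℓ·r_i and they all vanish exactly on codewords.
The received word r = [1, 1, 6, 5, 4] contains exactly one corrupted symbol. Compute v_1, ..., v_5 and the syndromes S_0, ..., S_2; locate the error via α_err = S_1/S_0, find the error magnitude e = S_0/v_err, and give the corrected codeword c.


S = (4, 2, 1), error at position 1, error magnitude e = 5, c = [7, 1, 6, 5, 4].

Step 1: column multipliers v_i = (∏_{j≠i}(α_i − α_j))^{−1} mod 11.
  i = 1 (α = 6): (6−7)(6−8)(6−10)(6−1) = (−1)·(−2)·(−4)·5 = −40 ≡ 4, so v_1 = 4^{−1} = 3 (mod 11).
  i = 2 (α = 7): (7−6)(7−8)(7−10)(7−1) = 1·(−1)·(−3)·6 = 18 ≡ 7, so v_2 = 7^{−1} = 8 (mod 11).
  i = 3 (α = 8): (8−6)(8−7)(8−10)(8−1) = 2·1·(−2)·7 = −28 ≡ 5, so v_3 = 5^{−1} = 9 (mod 11).
  i = 4 (α = 10): (10−6)(10−7)(10−8)(10−1) = 4·3·2·9 = 216 ≡ 7, so v_4 = 7^{−1} = 8 (mod 11).
  i = 5 (α = 1): (1−6)(1−7)(1−8)(1−10) = (−5)·(−6)·(−7)·(−9) = 1890 ≡ 9, so v_5 = 9^{−1} = 5 (mod 11).
  v = [3, 8, 9, 8, 5].
Step 2: syndromes of r = [1, 1, 6, 5, 4] (all sums mod 11).
  S_0 = Σ v_i r_i = 3·1 + 8·1 + 9·6 + 8·5 + 5·4 = 125 ≡ 4.
  S_1 = Σ v_i α_i r_i = 3·6·1 + 8·7·1 + 9·8·6 + 8·10·5 + 5·1·4 = 926 ≡ 2.
  α_i^2 mod 11 = [3, 5, 9, 1, 1].
  S_2 = Σ v_i α_i^2 r_i = 3·3·1 + 8·5·1 + 9·9·6 + 8·1·5 + 5·1·4 = 595 ≡ 1.
  S = (4, 2, 1) ≠ 0, so r is not a codeword (an error is present).
Step 3: locate the error. For a single error e at position i, S_ℓ = v_i·e·α_i^ℓ, so α_err = S_1/S_0.
  S_0^{−1} = 4^{−1} = 3 (mod 11), so α_err = 2·3 = 6 ≡ 6 = α_1. Error position i = 1.
  Consistency check: S_2/S_1 = 1·6 = 6 ≡ 6 = α_err ✓ (single-error assumption holds).
Step 4: error magnitude e = S_0/v_1 = S_0·∏_{j≠1}(α_1 − α_j) = 4·4 = 16 ≡ 5 (mod 11).
Step 5: correct position 1: c_1 = r_1 − e = 1 − 5 ≡ 7 (mod 11). Hence c = [7, 1, 6, 5, 4].
  Check: interpolating c through the α_i gives m(x) = 10 + 5·x (degree < 2) with m(α_i) = c_i for every i, so c is indeed a codeword.


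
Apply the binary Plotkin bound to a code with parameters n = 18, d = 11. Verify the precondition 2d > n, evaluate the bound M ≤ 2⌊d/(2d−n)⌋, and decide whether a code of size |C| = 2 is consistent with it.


Plotkin bound M ≤ 4; given |C| = 2 ≤ bound (satisfied).

Check applicability: 2d = 22, n = 18.
2d − n = 4 > 0, so Plotkin applies.
Compute d/(2d−n) = 11/4 ≈ 2.7500.
⌊d/(2d−n)⌋ = 2.
Plotkin bound: M ≤ 2·2 = 4.
Given |C| = 2, check: satisfied.
This |C| is below the Plotkin bound.


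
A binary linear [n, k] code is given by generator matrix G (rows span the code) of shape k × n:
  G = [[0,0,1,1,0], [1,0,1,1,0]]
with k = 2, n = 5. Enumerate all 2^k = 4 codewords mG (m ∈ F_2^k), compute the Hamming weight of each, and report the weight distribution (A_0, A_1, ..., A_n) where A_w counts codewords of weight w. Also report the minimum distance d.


Weight distribution: A_0 = 1, A_1 = 1, A_2 = 1, A_3 = 1. Minimum distance d = 1.

Enumerate all 2^2 = 4 messages m ∈ F_2^2.
For each, compute codeword c = mG in F_2^5, then tally its weight.
  m = 00 → c = 00000, weight = 0.
  m = 10 → c = 00110, weight = 2.
  m = 01 → c = 10110, weight = 3.
  m = 11 → c = 10000, weight = 1.
Tally weights:
  weight 0: 1 codewords.
  weight 1: 1 codewords.
  weight 2: 1 codewords.
  weight 3: 1 codewords.
Minimum distance d = smallest w > 0 with A_w > 0 = 1.
Sanity: Σ A_w = 4 = 2^2 = 4 ✓.


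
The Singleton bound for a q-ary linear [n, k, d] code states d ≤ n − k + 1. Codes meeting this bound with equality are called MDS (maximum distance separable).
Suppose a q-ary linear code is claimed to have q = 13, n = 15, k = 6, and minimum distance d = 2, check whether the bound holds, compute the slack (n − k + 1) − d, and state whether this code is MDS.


Singleton RHS = n − k + 1 = 10, slack = 8, bound satisfied, not MDS.

Singleton bound: d ≤ n − k + 1.
Here n = 15, k = 6, so n − k + 1 = 10.
Given d = 2, check d ≤ 10: YES.
Slack = (n − k + 1) − d = 8.
The code is NOT MDS (slack = 8 > 0).
Description: the claimed parameters are [15, 6, 2]_13; such a code would be non-MDS.


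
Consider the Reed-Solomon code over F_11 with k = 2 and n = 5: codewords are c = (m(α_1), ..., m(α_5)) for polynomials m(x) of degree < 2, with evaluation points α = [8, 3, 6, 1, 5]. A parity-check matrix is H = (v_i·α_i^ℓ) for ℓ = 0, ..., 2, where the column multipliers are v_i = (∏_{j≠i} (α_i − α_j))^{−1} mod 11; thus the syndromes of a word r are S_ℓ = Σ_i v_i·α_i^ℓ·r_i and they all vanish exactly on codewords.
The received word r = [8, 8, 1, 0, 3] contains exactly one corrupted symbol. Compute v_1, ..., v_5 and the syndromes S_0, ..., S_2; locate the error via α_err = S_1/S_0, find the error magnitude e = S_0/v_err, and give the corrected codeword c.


S = (2, 6, 7), error at position 2, error magnitude e = 1, c = [8, 7, 1, 0, 3].

Step 1: column multipliers v_i = (∏_{j≠i}(α_i − α_j))^{−1} mod 11.
  i = 1 (α = 8): (8−3)(8−6)(8−1)(8−5) = 5·2·7·3 = 210 ≡ 1, so v_1 = 1^{−1} = 1 (mod 11).
  i = 2 (α = 3): (3−8)(3−6)(3−1)(3−5) = (−5)·(−3)·2·(−2) = −60 ≡ 6, so v_2 = 6^{−1} = 2 (mod 11).
  i = 3 (α = 6): (6−8)(6−3)(6−1)(6−5) = (−2)·3·5·1 = −30 ≡ 3, so v_3 = 3^{−1} = 4 (mod 11).
  i = 4 (α = 1): (1−8)(1−3)(1−6)(1−5) = (−7)·(−2)·(−5)·(−4) = 280 ≡ 5, so v_4 = 5^{−1} = 9 (mod 11).
  i = 5 (α = 5): (5−8)(5−3)(5−6)(5−1) = (−3)·2·(−1)·4 = 24 ≡ 2, so v_5 = 2^{−1} = 6 (mod 11).
  v = [1, 2, 4, 9, 6].
Step 2: syndromes of r = [8, 8, 1, 0, 3] (all sums mod 11).
  S_0 = Σ v_i r_i = 1·8 + 2·8 + 4·1 + 9·0 + 6·3 = 46 ≡ 2.
  S_1 = Σ v_i α_i r_i = 1·8·8 + 2·3·8 + 4·6·1 + 9·1·0 + 6·5·3 = 226 ≡ 6.
  α_i^2 mod 11 = [9, 9, 3, 1, 3].
  S_2 = Σ v_i α_i^2 r_i = 1·9·8 + 2·9·8 + 4·3·1 + 9·1·0 + 6·3·3 = 282 ≡ 7.
  S = (2, 6, 7) ≠ 0, so r is not a codeword (an error is present).
Step 3: locate the error. For a single error e at position i, S_ℓ = v_i·e·α_i^ℓ, so α_err = S_1/S_0.
  S_0^{−1} = 2^{−1} = 6 (mod 11), so α_err = 6·6 = 36 ≡ 3 = α_2. Error position i = 2.
  Consistency check: S_2/S_1 = 7·2 = 14 ≡ 3 = α_err ✓ (single-error assumption holds).
Step 4: error magnitude e = S_0/v_2 = S_0·∏_{j≠2}(α_2 − α_j) = 2·6 = 12 ≡ 1 (mod 11).
Step 5: correct position 2: c_2 = r_2 − e = 8 − 1 ≡ 7 (mod 11). Hence c = [8, 7, 1, 0, 3].
  Check: interpolating c through the α_i gives m(x) = 2 + 9·x (degree < 2) with m(α_i) = c_i for every i, so c is indeed a codeword.


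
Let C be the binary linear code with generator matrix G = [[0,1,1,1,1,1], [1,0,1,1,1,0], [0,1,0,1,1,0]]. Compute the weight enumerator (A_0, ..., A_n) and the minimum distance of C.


Weight distribution: A_0 = 1, A_2 = 1, A_3 = 3, A_4 = 2, A_5 = 1. Minimum distance d = 2.

Enumerate all 2^3 = 8 messages m ∈ F_2^3.
For each, compute codeword c = mG in F_2^6, then tally its weight.
  m = 000 → c = 000000, weight = 0.
  m = 100 → c = 011111, weight = 5.
  m = 010 → c = 101110, weight = 4.
  m = 110 → c = 110001, weight = 3.
  m = 001 → c = 010110, weight = 3.
  m = 101 → c = 001001, weight = 2.
  m = 011 → c = 111000, weight = 3.
  m = 111 → c = 100111, weight = 4.
Tally weights:
  weight 0: 1 codewords.
  weight 2: 1 codewords.
  weight 3: 3 codewords.
  weight 4: 2 codewords.
  weight 5: 1 codewords.
Minimum distance d = smallest w > 0 with A_w > 0 = 2.
Sanity: Σ A_w = 8 = 2^3 = 8 ✓.


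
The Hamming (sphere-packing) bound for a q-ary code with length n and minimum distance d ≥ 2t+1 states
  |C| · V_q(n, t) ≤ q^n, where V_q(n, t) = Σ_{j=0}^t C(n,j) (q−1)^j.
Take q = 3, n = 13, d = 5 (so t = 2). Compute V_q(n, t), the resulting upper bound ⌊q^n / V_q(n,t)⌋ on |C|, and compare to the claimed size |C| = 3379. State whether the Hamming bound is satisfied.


V_q(n, t) = 339, q^n = 1594323, Hamming bound = 4703, |C| = 3379 ≤ bound (satisfied).

Step 1: Compute V_q(n, t) = Σ_{j=0}^2 C(n, j) (q−1)^j.
  j = 0: C(13,0)·(2)^0 = 1·1 = 1.
  j = 1: C(13,1)·(2)^1 = 13·2 = 26.
  j = 2: C(13,2)·(2)^2 = 78·4 = 312.
  V_q(n, t) = 1 + 26 + 312 = 339.
Step 2: q^n = 3^13 = 1594323.
Step 3: Hamming bound ⌊q^n / V_q(n,t)⌋ = ⌊1594323/339⌋ = 4703.
Step 4: Compare |C| = 3379 to 4703: satisfied.
The claimed |C| lies below the Hamming bound.


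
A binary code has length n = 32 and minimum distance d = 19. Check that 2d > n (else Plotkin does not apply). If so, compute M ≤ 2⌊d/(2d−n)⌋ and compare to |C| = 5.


Plotkin bound M ≤ 6; given |C| = 5 ≤ bound (satisfied).

Check applicability: 2d = 38, n = 32.
2d − n = 6 > 0, so Plotkin applies.
Compute d/(2d−n) = 19/6 ≈ 3.1667.
⌊d/(2d−n)⌋ = 3.
Plotkin bound: M ≤ 2·3 = 6.
Given |C| = 5, check: satisfied.
This |C| is below the Plotkin bound.


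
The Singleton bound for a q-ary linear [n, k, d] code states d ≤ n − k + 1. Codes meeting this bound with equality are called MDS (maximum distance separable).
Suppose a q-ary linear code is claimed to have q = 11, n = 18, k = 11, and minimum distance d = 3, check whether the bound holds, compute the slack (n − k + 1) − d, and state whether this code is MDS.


Singleton RHS = n − k + 1 = 8, slack = 5, bound satisfied, not MDS.

Singleton bound: d ≤ n − k + 1.
Here n = 18, k = 11, so n − k + 1 = 8.
Given d = 3, check d ≤ 8: YES.
Slack = (n − k + 1) − d = 5.
The code is NOT MDS (slack = 5 > 0).
Description: the claimed parameters are [18, 11, 3]_11; such a code would be non-MDS.


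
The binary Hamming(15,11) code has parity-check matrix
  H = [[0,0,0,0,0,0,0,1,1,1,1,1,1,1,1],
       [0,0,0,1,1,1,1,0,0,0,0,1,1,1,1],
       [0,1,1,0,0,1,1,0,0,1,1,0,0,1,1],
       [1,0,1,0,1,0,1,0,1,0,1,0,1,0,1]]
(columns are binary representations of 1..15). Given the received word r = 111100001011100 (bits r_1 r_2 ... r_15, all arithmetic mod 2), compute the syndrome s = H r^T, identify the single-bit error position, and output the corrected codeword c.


s = (0, 1, 1, 1)^T, error position = 7, corrected codeword c = 111100101011100

Compute s = H r^T mod 2 one row at a time:
  s_1 = 0 + 1 + 0 + 1 + 1 + 1 + 0 + 0 = 4 ≡ 0 (mod 2).
  s_2 = 1 + 0 + 0 + 0 + 1 + 1 + 0 + 0 = 3 ≡ 1 (mod 2).
  s_3 = 1 + 1 + 0 + 0 + 0 + 1 + 0 + 0 = 3 ≡ 1 (mod 2).
  s_4 = 1 + 1 + 0 + 0 + 1 + 1 + 1 + 0 = 5 ≡ 1 (mod 2).
s = (0, 1, 1, 1)^T — this equals column 7 of H (binary 0111), so error is at position 7.
Correct: flip bit 7 of r = 111100001011100 to get c = 111100101011100.


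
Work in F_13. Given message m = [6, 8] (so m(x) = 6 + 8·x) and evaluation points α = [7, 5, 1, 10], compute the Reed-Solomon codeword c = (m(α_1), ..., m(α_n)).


c = [10, 7, 1, 8]

Message polynomial: m(x) = 6 + 8·x (mod 13).
For each evaluation point α_i, compute m(α_i) mod 13:
  α_1 = 7: Horner steps 8 → 10, so m(7) = 10.
  α_2 = 5: Horner steps 8 → 7, so m(5) = 7.
  α_3 = 1: Horner steps 8 → 1, so m(1) = 1.
  α_4 = 10: Horner steps 8 → 8, so m(10) = 8.
Codeword c = [10, 7, 1, 8] ∈ F_13^4.


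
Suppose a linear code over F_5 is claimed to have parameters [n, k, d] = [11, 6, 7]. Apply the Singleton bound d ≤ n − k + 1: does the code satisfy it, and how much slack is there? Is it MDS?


Singleton RHS = n − k + 1 = 6, slack = -1, bound violated (no such code; not MDS).

Singleton bound: d ≤ n − k + 1.
Here n = 11, k = 6, so n − k + 1 = 6.
Given d = 7, check d ≤ 6: NO.
Slack = (n − k + 1) − d = -1.
The slack is negative: d = 7 exceeds n − k + 1 = 6 by 1, so the Singleton bound is violated and no linear [11, 6, 7]_5 code can exist. In particular it is not MDS (MDS requires d = n − k + 1 exactly).
Description: the claimed parameters are [11, 6, 7]_5; such a code would be impossible (violates the Singleton bound).


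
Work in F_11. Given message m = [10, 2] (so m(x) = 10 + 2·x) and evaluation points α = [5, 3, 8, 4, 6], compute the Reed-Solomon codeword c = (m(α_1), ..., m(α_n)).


c = [9, 5, 4, 7, 0]

Message polynomial: m(x) = 10 + 2·x (mod 11).
For each evaluation point α_i, compute m(α_i) mod 11:
  α_1 = 5: Horner steps 2 → 9, so m(5) = 9.
  α_2 = 3: Horner steps 2 → 5, so m(3) = 5.
  α_3 = 8: Horner steps 2 → 4, so m(8) = 4.
  α_4 = 4: Horner steps 2 → 7, so m(4) = 7.
  α_5 = 6: Horner steps 2 → 0, so m(6) = 0.
Codeword c = [9, 5, 4, 7, 0] ∈ F_11^5.


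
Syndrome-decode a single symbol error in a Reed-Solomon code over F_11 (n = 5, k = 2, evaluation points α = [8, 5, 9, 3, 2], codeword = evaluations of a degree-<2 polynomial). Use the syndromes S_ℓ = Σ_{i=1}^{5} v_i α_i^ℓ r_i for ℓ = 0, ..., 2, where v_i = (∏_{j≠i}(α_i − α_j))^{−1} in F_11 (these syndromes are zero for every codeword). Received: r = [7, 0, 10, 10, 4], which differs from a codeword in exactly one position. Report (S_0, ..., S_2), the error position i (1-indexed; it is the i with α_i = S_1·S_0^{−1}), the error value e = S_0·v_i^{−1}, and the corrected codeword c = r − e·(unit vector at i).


S = (10, 2, 7), error at position 3, error magnitude e = 8, c = [7, 0, 2, 10, 4].

Step 1: column multipliers v_i = (∏_{j≠i}(α_i − α_j))^{−1} mod 11.
  i = 1 (α = 8): (8−5)(8−9)(8−3)(8−2) = 3·(−1)·5·6 = −90 ≡ 9, so v_1 = 9^{−1} = 5 (mod 11).
  i = 2 (α = 5): (5−8)(5−9)(5−3)(5−2) = (−3)·(−4)·2·3 = 72 ≡ 6, so v_2 = 6^{−1} = 2 (mod 11).
  i = 3 (α = 9): (9−8)(9−5)(9−3)(9−2) = 1·4·6·7 = 168 ≡ 3, so v_3 = 3^{−1} = 4 (mod 11).
  i = 4 (α = 3): (3−8)(3−5)(3−9)(3−2) = (−5)·(−2)·(−6)·1 = −60 ≡ 6, so v_4 = 6^{−1} = 2 (mod 11).
  i = 5 (α = 2): (2−8)(2−5)(2−9)(2−3) = (−6)·(−3)·(−7)·(−1) = 126 ≡ 5, so v_5 = 5^{−1} = 9 (mod 11).
  v = [5, 2, 4, 2, 9].
Step 2: syndromes of r = [7, 0, 10, 10, 4] (all sums mod 11).
  S_0 = Σ v_i r_i = 5·7 + 2·0 + 4·10 + 2·10 + 9·4 = 131 ≡ 10.
  S_1 = Σ v_i α_i r_i = 5·8·7 + 2·5·0 + 4·9·10 + 2·3·10 + 9·2·4 = 772 ≡ 2.
  α_i^2 mod 11 = [9, 3, 4, 9, 4].
  S_2 = Σ v_i α_i^2 r_i = 5·9·7 + 2·3·0 + 4·4·10 + 2·9·10 + 9·4·4 = 799 ≡ 7.
  S = (10, 2, 7) ≠ 0, so r is not a codeword (an error is present).
Step 3: locate the error. For a single error e at position i, S_ℓ = v_i·e·α_i^ℓ, so α_err = S_1/S_0.
  S_0^{−1} = 10^{−1} = 10 (mod 11), so α_err = 2·10 = 20 ≡ 9 = α_3. Error position i = 3.
  Consistency check: S_2/S_1 = 7·6 = 42 ≡ 9 = α_err ✓ (single-error assumption holds).
Step 4: error magnitude e = S_0/v_3 = S_0·∏_{j≠3}(α_3 − α_j) = 10·3 = 30 ≡ 8 (mod 11).
Step 5: correct position 3: c_3 = r_3 − e = 10 − 8 ≡ 2 (mod 11). Hence c = [7, 0, 2, 10, 4].
  Check: interpolating c through the α_i gives m(x) = 3 + 6·x (degree < 2) with m(α_i) = c_i for every i, so c is indeed a codeword.


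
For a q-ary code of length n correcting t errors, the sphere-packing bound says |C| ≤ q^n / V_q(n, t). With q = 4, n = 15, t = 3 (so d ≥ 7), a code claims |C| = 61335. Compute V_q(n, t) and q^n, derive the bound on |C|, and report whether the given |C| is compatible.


V_q(n, t) = 13276, q^n = 1073741824, Hamming bound = 80878, |C| = 61335 ≤ bound (satisfied).

Step 1: Compute V_q(n, t) = Σ_{j=0}^3 C(n, j) (q−1)^j.
  j = 0: C(15,0)·(3)^0 = 1·1 = 1.
  j = 1: C(15,1)·(3)^1 = 15·3 = 45.
  j = 2: C(15,2)·(3)^2 = 105·9 = 945.
  j = 3: C(15,3)·(3)^3 = 455·27 = 12285.
  V_q(n, t) = 1 + 45 + 945 + 12285 = 13276.
Step 2: q^n = 4^15 = 1073741824.
Step 3: Hamming bound ⌊q^n / V_q(n,t)⌋ = ⌊1073741824/13276⌋ = 80878.
Step 4: Compare |C| = 61335 to 80878: satisfied.
The claimed |C| lies below the Hamming bound.


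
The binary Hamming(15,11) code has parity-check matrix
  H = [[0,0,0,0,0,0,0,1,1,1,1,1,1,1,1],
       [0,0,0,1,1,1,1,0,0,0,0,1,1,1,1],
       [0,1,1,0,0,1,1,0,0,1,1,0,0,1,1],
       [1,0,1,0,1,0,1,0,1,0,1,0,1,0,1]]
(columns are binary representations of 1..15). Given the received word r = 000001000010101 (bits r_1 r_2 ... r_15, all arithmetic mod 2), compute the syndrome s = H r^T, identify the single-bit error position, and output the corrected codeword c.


s = (1, 1, 1, 1)^T, error position = 15, corrected codeword c = 000001000010100

Compute s = H r^T mod 2 one row at a time:
  s_1 = 0 + 0 + 0 + 1 + 0 + 1 + 0 + 1 = 3 ≡ 1 (mod 2).
  s_2 = 0 + 0 + 1 + 0 + 0 + 1 + 0 + 1 = 3 ≡ 1 (mod 2).
  s_3 = 0 + 0 + 1 + 0 + 0 + 1 + 0 + 1 = 3 ≡ 1 (mod 2).
  s_4 = 0 + 0 + 0 + 0 + 0 + 1 + 1 + 1 = 3 ≡ 1 (mod 2).
s = (1, 1, 1, 1)^T — this equals column 15 of H (binary 1111), so error is at position 15.
Correct: flip bit 15 of r = 000001000010101 to get c = 000001000010100.


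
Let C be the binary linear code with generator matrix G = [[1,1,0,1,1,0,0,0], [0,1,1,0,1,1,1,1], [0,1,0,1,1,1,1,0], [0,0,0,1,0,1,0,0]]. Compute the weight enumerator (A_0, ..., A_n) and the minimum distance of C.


Weight distribution: A_0 = 1, A_2 = 1, A_3 = 5, A_4 = 3, A_5 = 2, A_6 = 3, A_7 = 1. Minimum distance d = 2.

Enumerate all 2^4 = 16 messages m ∈ F_2^4.
For each, compute codeword c = mG in F_2^8, then tally its weight.
  m = 0000 → c = 00000000, weight = 0.
  m = 1000 → c = 11011000, weight = 4.
  m = 0100 → c = 01101111, weight = 6.
  m = 1100 → c = 10110111, weight = 6.
  m = 0010 → c = 01011110, weight = 5.
  m = 1010 → c = 10000110, weight = 3.
  m = 0110 → c = 00110001, weight = 3.
  m = 1110 → c = 11101001, weight = 5.
  m = 0001 → c = 00010100, weight = 2.
  m = 1001 → c = 11001100, weight = 4.
  m = 0101 → c = 01111011, weight = 6.
  m = 1101 → c = 10100011, weight = 4.
  m = 0011 → c = 01001010, weight = 3.
  m = 1011 → c = 10010010, weight = 3.
  m = 0111 → c = 00100101, weight = 3.
  m = 1111 → c = 11111101, weight = 7.
Tally weights:
  weight 0: 1 codewords.
  weight 2: 1 codewords.
  weight 3: 5 codewords.
  weight 4: 3 codewords.
  weight 5: 2 codewords.
  weight 6: 3 codewords.
  weight 7: 1 codewords.
Minimum distance d = smallest w > 0 with A_w > 0 = 2.
Sanity: Σ A_w = 16 = 2^4 = 16 ✓.


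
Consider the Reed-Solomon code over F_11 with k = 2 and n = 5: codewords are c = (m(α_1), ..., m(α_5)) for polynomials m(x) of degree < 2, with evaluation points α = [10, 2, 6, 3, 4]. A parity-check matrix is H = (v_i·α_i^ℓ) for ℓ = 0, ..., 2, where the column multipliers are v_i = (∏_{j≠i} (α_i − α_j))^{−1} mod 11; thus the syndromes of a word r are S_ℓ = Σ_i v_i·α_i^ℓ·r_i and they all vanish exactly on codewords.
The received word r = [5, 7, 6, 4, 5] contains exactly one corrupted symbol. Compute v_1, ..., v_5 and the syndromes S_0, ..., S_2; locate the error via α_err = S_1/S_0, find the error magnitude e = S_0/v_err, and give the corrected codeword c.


S = (2, 8, 10), error at position 5, error magnitude e = 4, c = [5, 7, 6, 4, 1].

Step 1: column multipliers v_i = (∏_{j≠i}(α_i − α_j))^{−1} mod 11.
  i = 1 (α = 10): (10−2)(10−6)(10−3)(10−4) = 8·4·7·6 = 1344 ≡ 2, so v_1 = 2^{−1} = 6 (mod 11).
  i = 2 (α = 2): (2−10)(2−6)(2−3)(2−4) = (−8)·(−4)·(−1)·(−2) = 64 ≡ 9, so v_2 = 9^{−1} = 5 (mod 11).
  i = 3 (α = 6): (6−10)(6−2)(6−3)(6−4) = (−4)·4·3·2 = −96 ≡ 3, so v_3 = 3^{−1} = 4 (mod 11).
  i = 4 (α = 3): (3−10)(3−2)(3−6)(3−4) = (−7)·1·(−3)·(−1) = −21 ≡ 1, so v_4 = 1^{−1} = 1 (mod 11).
  i = 5 (α = 4): (4−10)(4−2)(4−6)(4−3) = (−6)·2·(−2)·1 = 24 ≡ 2, so v_5 = 2^{−1} = 6 (mod 11).
  v = [6, 5, 4, 1, 6].
Step 2: syndromes of r = [5, 7, 6, 4, 5] (all sums mod 11).
  S_0 = Σ v_i r_i = 6·5 + 5·7 + 4·6 + 1·4 + 6·5 = 123 ≡ 2.
  S_1 = Σ v_i α_i r_i = 6·10·5 + 5·2·7 + 4·6·6 + 1·3·4 + 6·4·5 = 646 ≡ 8.
  α_i^2 mod 11 = [1, 4, 3, 9, 5].
  S_2 = Σ v_i α_i^2 r_i = 6·1·5 + 5·4·7 + 4·3·6 + 1·9·4 + 6·5·5 = 428 ≡ 10.
  S = (2, 8, 10) ≠ 0, so r is not a codeword (an error is present).
Step 3: locate the error. For a single error e at position i, S_ℓ = v_i·e·α_i^ℓ, so α_err = S_1/S_0.
  S_0^{−1} = 2^{−1} = 6 (mod 11), so α_err = 8·6 = 48 ≡ 4 = α_5. Error position i = 5.
  Consistency check: S_2/S_1 = 10·7 = 70 ≡ 4 = α_err ✓ (single-error assumption holds).
Step 4: error magnitude e = S_0/v_5 = S_0·∏_{j≠5}(α_5 − α_j) = 2·2 = 4 ≡ 4 (mod 11).
Step 5: correct position 5: c_5 = r_5 − e = 5 − 4 ≡ 1 (mod 11). Hence c = [5, 7, 6, 4, 1].
  Check: interpolating c through the α_i gives m(x) = 2 + 8·x (degree < 2) with m(α_i) = c_i for every i, so c is indeed a codeword.


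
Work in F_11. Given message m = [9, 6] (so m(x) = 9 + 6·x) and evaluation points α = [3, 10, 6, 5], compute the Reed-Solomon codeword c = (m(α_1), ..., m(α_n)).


c = [5, 3, 1, 6]

Message polynomial: m(x) = 9 + 6·x (mod 11).
For each evaluation point α_i, compute m(α_i) mod 11:
  α_1 = 3: Horner steps 6 → 5, so m(3) = 5.
  α_2 = 10: Horner steps 6 → 3, so m(10) = 3.
  α_3 = 6: Horner steps 6 → 1, so m(6) = 1.
  α_4 = 5: Horner steps 6 → 6, so m(5) = 6.
Codeword c = [5, 3, 1, 6] ∈ F_11^4.


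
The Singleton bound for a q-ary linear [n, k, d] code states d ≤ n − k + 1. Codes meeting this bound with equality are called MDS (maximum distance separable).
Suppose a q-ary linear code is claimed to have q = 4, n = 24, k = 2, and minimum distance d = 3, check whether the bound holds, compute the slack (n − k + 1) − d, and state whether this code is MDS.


Singleton RHS = n − k + 1 = 23, slack = 20, bound satisfied, not MDS.

Singleton bound: d ≤ n − k + 1.
Here n = 24, k = 2, so n − k + 1 = 23.
Given d = 3, check d ≤ 23: YES.
Slack = (n − k + 1) − d = 20.
The code is NOT MDS (slack = 20 > 0).
Description: the claimed parameters are [24, 2, 3]_4; such a code would be non-MDS.


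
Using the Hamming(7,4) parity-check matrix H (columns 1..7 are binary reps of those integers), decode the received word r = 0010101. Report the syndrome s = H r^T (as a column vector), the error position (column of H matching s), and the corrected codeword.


s = (0, 0, 1)^T, error position = 1, corrected codeword c = 1010101

Compute s = H r^T mod 2 one row at a time:
  s_1 = 0 + 1 + 0 + 1 = 2 ≡ 0 (mod 2).
  s_2 = 0 + 1 + 0 + 1 = 2 ≡ 0 (mod 2).
  s_3 = 0 + 1 + 1 + 1 = 3 ≡ 1 (mod 2).
s = (0, 0, 1)^T — this equals column 1 of H (binary 001), so error is at position 1.
Correct: flip bit 1 of r = 0010101 to get c = 1010101.


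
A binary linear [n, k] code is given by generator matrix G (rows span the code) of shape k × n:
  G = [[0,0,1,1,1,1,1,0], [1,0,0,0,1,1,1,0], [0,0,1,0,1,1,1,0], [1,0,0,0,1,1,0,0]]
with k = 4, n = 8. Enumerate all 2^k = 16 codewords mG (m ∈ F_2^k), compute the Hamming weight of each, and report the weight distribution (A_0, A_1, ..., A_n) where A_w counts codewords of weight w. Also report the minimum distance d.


Weight distribution: A_0 = 1, A_1 = 2, A_2 = 2, A_3 = 4, A_4 = 5, A_5 = 2. Minimum distance d = 1.

Enumerate all 2^4 = 16 messages m ∈ F_2^4.
For each, compute codeword c = mG in F_2^8, then tally its weight.
  m = 0000 → c = 00000000, weight = 0.
  m = 1000 → c = 00111110, weight = 5.
  m = 0100 → c = 10001110, weight = 4.
  m = 1100 → c = 10110000, weight = 3.
  m = 0010 → c = 00101110, weight = 4.
  m = 1010 → c = 00010000, weight = 1.
  m = 0110 → c = 10100000, weight = 2.
  m = 1110 → c = 10011110, weight = 5.
  m = 0001 → c = 10001100, weight = 3.
  m = 1001 → c = 10110010, weight = 4.
  m = 0101 → c = 00000010, weight = 1.
  m = 1101 → c = 00111100, weight = 4.
  m = 0011 → c = 10100010, weight = 3.
  m = 1011 → c = 10011100, weight = 4.
  m = 0111 → c = 00101100, weight = 3.
  m = 1111 → c = 00010010, weight = 2.
Tally weights:
  weight 0: 1 codewords.
  weight 1: 2 codewords.
  weight 2: 2 codewords.
  weight 3: 4 codewords.
  weight 4: 5 codewords.
  weight 5: 2 codewords.
Minimum distance d = smallest w > 0 with A_w > 0 = 1.
Sanity: Σ A_w = 16 = 2^4 = 16 ✓.


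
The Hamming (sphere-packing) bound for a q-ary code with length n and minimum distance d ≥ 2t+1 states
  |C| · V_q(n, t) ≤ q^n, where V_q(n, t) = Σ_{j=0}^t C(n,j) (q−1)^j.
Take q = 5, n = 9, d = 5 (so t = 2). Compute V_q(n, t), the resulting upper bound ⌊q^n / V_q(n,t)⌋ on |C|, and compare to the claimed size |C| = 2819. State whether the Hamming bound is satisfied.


V_q(n, t) = 613, q^n = 1953125, Hamming bound = 3186, |C| = 2819 ≤ bound (satisfied).

Step 1: Compute V_q(n, t) = Σ_{j=0}^2 C(n, j) (q−1)^j.
  j = 0: C(9,0)·(4)^0 = 1·1 = 1.
  j = 1: C(9,1)·(4)^1 = 9·4 = 36.
  j = 2: C(9,2)·(4)^2 = 36·16 = 576.
  V_q(n, t) = 1 + 36 + 576 = 613.
Step 2: q^n = 5^9 = 1953125.
Step 3: Hamming bound ⌊q^n / V_q(n,t)⌋ = ⌊1953125/613⌋ = 3186.
Step 4: Compare |C| = 2819 to 3186: satisfied.
The claimed |C| lies below the Hamming bound.


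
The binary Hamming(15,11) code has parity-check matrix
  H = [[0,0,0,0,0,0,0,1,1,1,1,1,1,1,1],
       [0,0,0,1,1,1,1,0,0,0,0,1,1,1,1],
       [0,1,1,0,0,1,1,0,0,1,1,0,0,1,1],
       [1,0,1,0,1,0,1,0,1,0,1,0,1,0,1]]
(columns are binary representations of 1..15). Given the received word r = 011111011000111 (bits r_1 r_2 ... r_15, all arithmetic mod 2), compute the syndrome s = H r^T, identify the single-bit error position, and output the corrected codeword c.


s = (1, 0, 1, 1)^T, error position = 11, corrected codeword c = 011111011010111

Compute s = H r^T mod 2 one row at a time:
  s_1 = 1 + 1 + 0 + 0 + 0 + 1 + 1 + 1 = 5 ≡ 1 (mod 2).
  s_2 = 1 + 1 + 1 + 0 + 0 + 1 + 1 + 1 = 6 ≡ 0 (mod 2).
  s_3 = 1 + 1 + 1 + 0 + 0 + 0 + 1 + 1 = 5 ≡ 1 (mod 2).
  s_4 = 0 + 1 + 1 + 0 + 1 + 0 + 1 + 1 = 5 ≡ 1 (mod 2).
s = (1, 0, 1, 1)^T — this equals column 11 of H (binary 1011), so error is at position 11.
Correct: flip bit 11 of r = 011111011000111 to get c = 011111011010111.


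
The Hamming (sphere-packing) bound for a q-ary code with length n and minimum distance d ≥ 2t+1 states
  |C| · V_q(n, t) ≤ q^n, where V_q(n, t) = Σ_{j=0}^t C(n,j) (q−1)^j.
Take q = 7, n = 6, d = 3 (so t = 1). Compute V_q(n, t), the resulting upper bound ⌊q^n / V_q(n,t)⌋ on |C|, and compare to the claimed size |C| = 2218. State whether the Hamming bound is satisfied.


V_q(n, t) = 37, q^n = 117649, Hamming bound = 3179, |C| = 2218 ≤ bound (satisfied).

Step 1: Compute V_q(n, t) = Σ_{j=0}^1 C(n, j) (q−1)^j.
  j = 0: C(6,0)·(6)^0 = 1·1 = 1.
  j = 1: C(6,1)·(6)^1 = 6·6 = 36.
  V_q(n, t) = 1 + 36 = 37.
Step 2: q^n = 7^6 = 117649.
Step 3: Hamming bound ⌊q^n / V_q(n,t)⌋ = ⌊117649/37⌋ = 3179.
Step 4: Compare |C| = 2218 to 3179: satisfied.
The claimed |C| lies below the Hamming bound.


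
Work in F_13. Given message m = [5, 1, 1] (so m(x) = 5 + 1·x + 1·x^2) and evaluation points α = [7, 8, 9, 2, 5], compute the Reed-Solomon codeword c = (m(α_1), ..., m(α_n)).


c = [9, 12, 4, 11, 9]

Message polynomial: m(x) = 5 + 1·x + 1·x^2 (mod 13).
For each evaluation point α_i, compute m(α_i) mod 13:
  α_1 = 7: Horner steps 1 → 8 → 9, so m(7) = 9.
  α_2 = 8: Horner steps 1 → 9 → 12, so m(8) = 12.
  α_3 = 9: Horner steps 1 → 10 → 4, so m(9) = 4.
  α_4 = 2: Horner steps 1 → 3 → 11, so m(2) = 11.
  α_5 = 5: Horner steps 1 → 6 → 9, so m(5) = 9.
Codeword c = [9, 12, 4, 11, 9] ∈ F_13^5.


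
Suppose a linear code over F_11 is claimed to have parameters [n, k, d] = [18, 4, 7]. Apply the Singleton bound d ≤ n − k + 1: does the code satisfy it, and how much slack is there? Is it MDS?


Singleton RHS = n − k + 1 = 15, slack = 8, bound satisfied, not MDS.

Singleton bound: d ≤ n − k + 1.
Here n = 18, k = 4, so n − k + 1 = 15.
Given d = 7, check d ≤ 15: YES.
Slack = (n − k + 1) − d = 8.
The code is NOT MDS (slack = 8 > 0).
Description: the claimed parameters are [18, 4, 7]_11; such a code would be non-MDS.


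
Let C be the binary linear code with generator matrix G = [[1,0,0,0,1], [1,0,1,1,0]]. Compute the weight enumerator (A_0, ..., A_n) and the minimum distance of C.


Weight distribution: A_0 = 1, A_2 = 1, A_3 = 2. Minimum distance d = 2.

Enumerate all 2^2 = 4 messages m ∈ F_2^2.
For each, compute codeword c = mG in F_2^5, then tally its weight.
  m = 00 → c = 00000, weight = 0.
  m = 10 → c = 10001, weight = 2.
  m = 01 → c = 10110, weight = 3.
  m = 11 → c = 00111, weight = 3.
Tally weights:
  weight 0: 1 codewords.
  weight 2: 1 codewords.
  weight 3: 2 codewords.
Minimum distance d = smallest w > 0 with A_w > 0 = 2.
Sanity: Σ A_w = 4 = 2^2 = 4 ✓.


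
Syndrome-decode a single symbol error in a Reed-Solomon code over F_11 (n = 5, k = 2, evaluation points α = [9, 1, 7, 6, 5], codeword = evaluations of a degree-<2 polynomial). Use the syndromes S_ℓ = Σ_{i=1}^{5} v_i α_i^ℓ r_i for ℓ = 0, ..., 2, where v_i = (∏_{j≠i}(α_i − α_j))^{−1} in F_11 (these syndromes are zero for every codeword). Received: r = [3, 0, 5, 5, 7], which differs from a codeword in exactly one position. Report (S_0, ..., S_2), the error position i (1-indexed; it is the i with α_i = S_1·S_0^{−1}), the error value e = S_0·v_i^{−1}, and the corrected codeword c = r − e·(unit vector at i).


S = (8, 4, 2), error at position 4, error magnitude e = 10, c = [3, 0, 5, 6, 7].

Step 1: column multipliers v_i = (∏_{j≠i}(α_i − α_j))^{−1} mod 11.
  i = 1 (α = 9): (9−1)(9−7)(9−6)(9−5) = 8·2·3·4 = 192 ≡ 5, so v_1 = 5^{−1} = 9 (mod 11).
  i = 2 (α = 1): (1−9)(1−7)(1−6)(1−5) = (−8)·(−6)·(−5)·(−4) = 960 ≡ 3, so v_2 = 3^{−1} = 4 (mod 11).
  i = 3 (α = 7): (7−9)(7−1)(7−6)(7−5) = (−2)·6·1·2 = −24 ≡ 9, so v_3 = 9^{−1} = 5 (mod 11).
  i = 4 (α = 6): (6−9)(6−1)(6−7)(6−5) = (−3)·5·(−1)·1 = 15 ≡ 4, so v_4 = 4^{−1} = 3 (mod 11).
  i = 5 (α = 5): (5−9)(5−1)(5−7)(5−6) = (−4)·4·(−2)·(−1) = −32 ≡ 1, so v_5 = 1^{−1} = 1 (mod 11).
  v = [9, 4, 5, 3, 1].
Step 2: syndromes of r = [3, 0, 5, 5, 7] (all sums mod 11).
  S_0 = Σ v_i r_i = 9·3 + 4·0 + 5·5 + 3·5 + 1·7 = 74 ≡ 8.
  S_1 = Σ v_i α_i r_i = 9·9·3 + 4·1·0 + 5·7·5 + 3·6·5 + 1·5·7 = 543 ≡ 4.
  α_i^2 mod 11 = [4, 1, 5, 3, 3].
  S_2 = Σ v_i α_i^2 r_i = 9·4·3 + 4·1·0 + 5·5·5 + 3·3·5 + 1·3·7 = 299 ≡ 2.
  S = (8, 4, 2) ≠ 0, so r is not a codeword (an error is present).
Step 3: locate the error. For a single error e at position i, S_ℓ = v_i·e·α_i^ℓ, so α_err = S_1/S_0.
  S_0^{−1} = 8^{−1} = 7 (mod 11), so α_err = 4·7 = 28 ≡ 6 = α_4. Error position i = 4.
  Consistency check: S_2/S_1 = 2·3 = 6 ≡ 6 = α_err ✓ (single-error assumption holds).
Step 4: error magnitude e = S_0/v_4 = S_0·∏_{j≠4}(α_4 − α_j) = 8·4 = 32 ≡ 10 (mod 11).
Step 5: correct position 4: c_4 = r_4 − e = 5 − 10 ≡ 6 (mod 11). Hence c = [3, 0, 5, 6, 7].
  Check: interpolating c through the α_i gives m(x) = 1 + 10·x (degree < 2) with m(α_i) = c_i for every i, so c is indeed a codeword.


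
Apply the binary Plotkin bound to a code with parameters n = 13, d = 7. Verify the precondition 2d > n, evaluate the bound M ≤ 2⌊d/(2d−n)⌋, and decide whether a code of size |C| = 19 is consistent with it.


Plotkin bound M ≤ 14; given |C| = 19 > bound (violated).

Check applicability: 2d = 14, n = 13.
2d − n = 1 > 0, so Plotkin applies.
Compute d/(2d−n) = 7/1 ≈ 7.0000.
⌊d/(2d−n)⌋ = 7.
Plotkin bound: M ≤ 2·7 = 14.
Given |C| = 19, check: VIOLATED.
This |C| is above the Plotkin bound, so no binary code with n = 13, d = 7 and 19 codewords exists.


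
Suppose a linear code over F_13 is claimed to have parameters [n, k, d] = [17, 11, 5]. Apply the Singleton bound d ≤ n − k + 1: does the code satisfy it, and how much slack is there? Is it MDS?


Singleton RHS = n − k + 1 = 7, slack = 2, bound satisfied, not MDS.

Singleton bound: d ≤ n − k + 1.
Here n = 17, k = 11, so n − k + 1 = 7.
Given d = 5, check d ≤ 7: YES.
Slack = (n − k + 1) − d = 2.
The code is NOT MDS (slack = 2 > 0).
Description: the claimed parameters are [17, 11, 5]_13; such a code would be non-MDS.


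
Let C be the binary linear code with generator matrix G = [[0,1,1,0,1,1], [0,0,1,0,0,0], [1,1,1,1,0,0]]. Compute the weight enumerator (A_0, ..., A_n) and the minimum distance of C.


Weight distribution: A_0 = 1, A_1 = 1, A_3 = 2, A_4 = 3, A_5 = 1. Minimum distance d = 1.

Enumerate all 2^3 = 8 messages m ∈ F_2^3.
For each, compute codeword c = mG in F_2^6, then tally its weight.
  m = 000 → c = 000000, weight = 0.
  m = 100 → c = 011011, weight = 4.
  m = 010 → c = 001000, weight = 1.
  m = 110 → c = 010011, weight = 3.
  m = 001 → c = 111100, weight = 4.
  m = 101 → c = 100111, weight = 4.
  m = 011 → c = 110100, weight = 3.
  m = 111 → c = 101111, weight = 5.
Tally weights:
  weight 0: 1 codewords.
  weight 1: 1 codewords.
  weight 3: 2 codewords.
  weight 4: 3 codewords.
  weight 5: 1 codewords.
Minimum distance d = smallest w > 0 with A_w > 0 = 1.
Sanity: Σ A_w = 8 = 2^3 = 8 ✓.


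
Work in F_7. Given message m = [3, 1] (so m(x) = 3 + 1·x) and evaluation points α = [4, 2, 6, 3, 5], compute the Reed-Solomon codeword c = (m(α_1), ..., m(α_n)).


c = [0, 5, 2, 6, 1]

Message polynomial: m(x) = 3 + 1·x (mod 7).
For each evaluation point α_i, compute m(α_i) mod 7:
  α_1 = 4: Horner steps 1 → 0, so m(4) = 0.
  α_2 = 2: Horner steps 1 → 5, so m(2) = 5.
  α_3 = 6: Horner steps 1 → 2, so m(6) = 2.
  α_4 = 3: Horner steps 1 → 6, so m(3) = 6.
  α_5 = 5: Horner steps 1 → 1, so m(5) = 1.
Codeword c = [0, 5, 2, 6, 1] ∈ F_7^5.


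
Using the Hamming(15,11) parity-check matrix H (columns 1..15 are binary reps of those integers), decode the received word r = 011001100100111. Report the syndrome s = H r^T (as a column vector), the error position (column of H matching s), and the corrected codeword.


s = (0, 1, 1, 0)^T, error position = 6, corrected codeword c = 011000100100111

Compute s = H r^T mod 2 one row at a time:
  s_1 = 0 + 0 + 1 + 0 + 0 + 1 + 1 + 1 = 4 ≡ 0 (mod 2).
  s_2 = 0 + 0 + 1 + 1 + 0 + 1 + 1 + 1 = 5 ≡ 1 (mod 2).
  s_3 = 1 + 1 + 1 + 1 + 1 + 0 + 1 + 1 = 7 ≡ 1 (mod 2).
  s_4 = 0 + 1 + 0 + 1 + 0 + 0 + 1 + 1 = 4 ≡ 0 (mod 2).
s = (0, 1, 1, 0)^T — this equals column 6 of H (binary 0110), so error is at position 6.
Correct: flip bit 6 of r = 011001100100111 to get c = 011000100100111.


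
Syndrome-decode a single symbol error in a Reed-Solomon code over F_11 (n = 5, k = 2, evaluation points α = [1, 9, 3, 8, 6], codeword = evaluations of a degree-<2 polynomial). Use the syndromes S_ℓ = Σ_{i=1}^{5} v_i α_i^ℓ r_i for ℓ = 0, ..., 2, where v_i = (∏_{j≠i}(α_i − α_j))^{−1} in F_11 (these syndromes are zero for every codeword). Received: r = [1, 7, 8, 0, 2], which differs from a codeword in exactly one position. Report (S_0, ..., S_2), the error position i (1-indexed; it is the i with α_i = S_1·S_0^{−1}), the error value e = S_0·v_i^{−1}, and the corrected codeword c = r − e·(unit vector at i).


S = (5, 7, 1), error at position 4, error magnitude e = 2, c = [1, 7, 8, 9, 2].

Step 1: column multipliers v_i = (∏_{j≠i}(α_i − α_j))^{−1} mod 11.
  i = 1 (α = 1): (1−9)(1−3)(1−8)(1−6) = (−8)·(−2)·(−7)·(−5) = 560 ≡ 10, so v_1 = 10^{−1} = 10 (mod 11).
  i = 2 (α = 9): (9−1)(9−3)(9−8)(9−6) = 8·6·1·3 = 144 ≡ 1, so v_2 = 1^{−1} = 1 (mod 11).
  i = 3 (α = 3): (3−1)(3−9)(3−8)(3−6) = 2·(−6)·(−5)·(−3) = −180 ≡ 7, so v_3 = 7^{−1} = 8 (mod 11).
  i = 4 (α = 8): (8−1)(8−9)(8−3)(8−6) = 7·(−1)·5·2 = −70 ≡ 7, so v_4 = 7^{−1} = 8 (mod 11).
  i = 5 (α = 6): (6−1)(6−9)(6−3)(6−8) = 5·(−3)·3·(−2) = 90 ≡ 2, so v_5 = 2^{−1} = 6 (mod 11).
  v = [10, 1, 8, 8, 6].
Step 2: syndromes of r = [1, 7, 8, 0, 2] (all sums mod 11).
  S_0 = Σ v_i r_i = 10·1 + 1·7 + 8·8 + 8·0 + 6·2 = 93 ≡ 5.
  S_1 = Σ v_i α_i r_i = 10·1·1 + 1·9·7 + 8·3·8 + 8·8·0 + 6·6·2 = 337 ≡ 7.
  α_i^2 mod 11 = [1, 4, 9, 9, 3].
  S_2 = Σ v_i α_i^2 r_i = 10·1·1 + 1·4·7 + 8·9·8 + 8·9·0 + 6·3·2 = 650 ≡ 1.
  S = (5, 7, 1) ≠ 0, so r is not a codeword (an error is present).
Step 3: locate the error. For a single error e at position i, S_ℓ = v_i·e·α_i^ℓ, so α_err = S_1/S_0.
  S_0^{−1} = 5^{−1} = 9 (mod 11), so α_err = 7·9 = 63 ≡ 8 = α_4. Error position i = 4.
  Consistency check: S_2/S_1 = 1·8 = 8 ≡ 8 = α_err ✓ (single-error assumption holds).
Step 4: error magnitude e = S_0/v_4 = S_0·∏_{j≠4}(α_4 − α_j) = 5·7 = 35 ≡ 2 (mod 11).
Step 5: correct position 4: c_4 = r_4 − e = 0 − 2 ≡ 9 (mod 11). Hence c = [1, 7, 8, 9, 2].
  Check: interpolating c through the α_i gives m(x) = 3 + 9·x (degree < 2) with m(α_i) = c_i for every i, so c is indeed a codeword.


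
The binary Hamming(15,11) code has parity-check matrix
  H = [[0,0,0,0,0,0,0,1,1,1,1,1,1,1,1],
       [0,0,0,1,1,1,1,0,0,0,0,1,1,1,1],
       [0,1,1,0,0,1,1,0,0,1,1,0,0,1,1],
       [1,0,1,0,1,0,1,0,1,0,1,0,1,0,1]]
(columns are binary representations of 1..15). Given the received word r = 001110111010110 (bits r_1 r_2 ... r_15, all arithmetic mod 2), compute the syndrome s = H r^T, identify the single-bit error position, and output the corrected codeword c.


s = (1, 1, 0, 0)^T, error position = 12, corrected codeword c = 001110111011110

Compute s = H r^T mod 2 one row at a time:
  s_1 = 1 + 1 + 0 + 1 + 0 + 1 + 1 + 0 = 5 ≡ 1 (mod 2).
  s_2 = 1 + 1 + 0 + 1 + 0 + 1 + 1 + 0 = 5 ≡ 1 (mod 2).
  s_3 = 0 + 1 + 0 + 1 + 0 + 1 + 1 + 0 = 4 ≡ 0 (mod 2).
  s_4 = 0 + 1 + 1 + 1 + 1 + 1 + 1 + 0 = 6 ≡ 0 (mod 2).
s = (1, 1, 0, 0)^T — this equals column 12 of H (binary 1100), so error is at position 12.
Correct: flip bit 12 of r = 001110111010110 to get c = 001110111011110.


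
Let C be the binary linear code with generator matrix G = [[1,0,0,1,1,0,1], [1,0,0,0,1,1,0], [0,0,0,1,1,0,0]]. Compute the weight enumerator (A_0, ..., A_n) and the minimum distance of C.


Weight distribution: A_0 = 1, A_2 = 2, A_3 = 4, A_4 = 1. Minimum distance d = 2.

Enumerate all 2^3 = 8 messages m ∈ F_2^3.
For each, compute codeword c = mG in F_2^7, then tally its weight.
  m = 000 → c = 0000000, weight = 0.
  m = 100 → c = 1001101, weight = 4.
  m = 010 → c = 1000110, weight = 3.
  m = 110 → c = 0001011, weight = 3.
  m = 001 → c = 0001100, weight = 2.
  m = 101 → c = 1000001, weight = 2.
  m = 011 → c = 1001010, weight = 3.
  m = 111 → c = 0000111, weight = 3.
Tally weights:
  weight 0: 1 codewords.
  weight 2: 2 codewords.
  weight 3: 4 codewords.
  weight 4: 1 codewords.
Minimum distance d = smallest w > 0 with A_w > 0 = 2.
Sanity: Σ A_w = 8 = 2^3 = 8 ✓.


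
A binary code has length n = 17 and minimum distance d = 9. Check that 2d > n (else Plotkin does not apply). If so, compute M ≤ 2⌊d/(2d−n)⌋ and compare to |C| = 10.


Plotkin bound M ≤ 18; given |C| = 10 ≤ bound (satisfied).

Check applicability: 2d = 18, n = 17.
2d − n = 1 > 0, so Plotkin applies.
Compute d/(2d−n) = 9/1 ≈ 9.0000.
⌊d/(2d−n)⌋ = 9.
Plotkin bound: M ≤ 2·9 = 18.
Given |C| = 10, check: satisfied.
This |C| is below the Plotkin bound.
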